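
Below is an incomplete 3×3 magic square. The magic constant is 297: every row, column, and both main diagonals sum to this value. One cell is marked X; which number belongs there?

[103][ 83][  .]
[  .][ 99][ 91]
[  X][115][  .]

From row 1, 297 − (103 + 83) gives (1,3) = 111.
From row 2, 297 − (99 + 91) gives (2,1) = 107.
The remaining cell in column 1 is (3,1) = 297 − 210 = 87.

87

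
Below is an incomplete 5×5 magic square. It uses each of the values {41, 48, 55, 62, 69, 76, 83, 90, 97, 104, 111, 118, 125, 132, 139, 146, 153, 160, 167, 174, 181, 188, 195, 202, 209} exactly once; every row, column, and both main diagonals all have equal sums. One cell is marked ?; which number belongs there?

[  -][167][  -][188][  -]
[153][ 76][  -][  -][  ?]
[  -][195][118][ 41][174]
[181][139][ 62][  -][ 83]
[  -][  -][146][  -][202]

55

The 25 entries sum to 3125, so each line sums to 3125/5 = 625.
Row 3: 195 + 118 + 41 + 174 + ? = 625, so (3,1) = 97.
Row 4: 181 + 139 + 62 + 83 + ? = 625, so (4,4) = 160.
Column 2: 167 + 76 + 195 + 139 + ? = 625, so (5,2) = 48.
Main diagonal: 76 + 118 + 160 + 202 + ? = 625, so (1,1) = 69.
Column 1: 69 + 153 + 97 + 181 + ? = 625, so (5,1) = 125.
Row 5: 125 + 48 + 146 + 202 + ? = 625, so (5,4) = 104.
Using column 4: 188 + 41 + 160 + 104 + ? → (2,4) = 625 − 493 = 132.
Anti-diagonal needs 625; the known cells sum to 514, so (1,5) = 111.
Row 1: 69 + 167 + 188 + 111 + ? = 625, so (1,3) = 90.
Using column 3: 90 + 118 + 62 + 146 + ? → (2,3) = 625 − 416 = 209.
Column 5 must total 625; the given cells sum to 570, so (2,5) = 55.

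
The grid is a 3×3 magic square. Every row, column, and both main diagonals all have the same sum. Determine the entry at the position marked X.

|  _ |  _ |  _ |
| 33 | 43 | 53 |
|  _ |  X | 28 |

Row 2 is complete and sums to 129; that is the magic constant.
From column 3, 129 − (53 + 28) gives (1,3) = 48.
Main diagonal needs 129; the known cells sum to 71, so (1,1) = 58.
Anti-diagonal needs 129; the known cells sum to 91, so (3,1) = 38.
Row 1: 58 + 48 + ? = 129, so (1,2) = 23.
Row 3: 38 + 28 + ? = 129, so (3,2) = 63.

63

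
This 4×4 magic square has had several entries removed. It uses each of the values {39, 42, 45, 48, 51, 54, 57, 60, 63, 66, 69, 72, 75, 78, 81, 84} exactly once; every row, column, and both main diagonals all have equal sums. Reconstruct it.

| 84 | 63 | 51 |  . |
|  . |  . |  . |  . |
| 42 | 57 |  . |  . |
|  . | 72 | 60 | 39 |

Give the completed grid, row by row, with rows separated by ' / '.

The 16 entries sum to 984, so each line sums to 984/4 = 246.
Using row 1: 84 + 63 + 51 + ? → (1,4) = 246 − 198 = 48.
Using row 4: 72 + 60 + 39 + ? → (4,1) = 246 − 171 = 75.
Using column 1: 84 + 42 + 75 + ? → (2,1) = 246 − 201 = 45.
Column 2 needs 246; the known cells sum to 192, so (2,2) = 54.
Using main diagonal: 84 + 54 + 39 + ? → (3,3) = 246 − 177 = 69.
The remaining cell in anti-diagonal is (2,3) = 246 − 180 = 66.
From row 2, 246 − (45 + 54 + 66) gives (2,4) = 81.
Row 3 must total 246; the given cells sum to 168, so (3,4) = 78.

84 63 51 48 / 45 54 66 81 / 42 57 69 78 / 75 72 60 39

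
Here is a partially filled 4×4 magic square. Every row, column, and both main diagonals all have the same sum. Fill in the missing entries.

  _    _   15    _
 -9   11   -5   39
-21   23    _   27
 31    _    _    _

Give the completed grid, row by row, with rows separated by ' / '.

Row 2 is already complete: -9 + 11 + -5 + 39 = 36, so that is the magic constant.
From row 3, 36 − (-21 + 23 + 27) gives (3,3) = 7.
Using column 1: -9 + (-21) + 31 + ? → (1,1) = 36 − 1 = 35.
Column 3: 15 + (-5) + 7 + ? = 36, so (4,3) = 19.
The remaining cell in main diagonal is (4,4) = 36 − 53 = -17.
From anti-diagonal, 36 − (-5 + 23 + 31) gives (1,4) = -13.
Using row 1: 35 + 15 + (-13) + ? → (1,2) = 36 − 37 = -1.
Using row 4: 31 + 19 + (-17) + ? → (4,2) = 36 − 33 = 3.

35 -1 15 -13 / -9 11 -5 39 / -21 23 7 27 / 31 3 19 -17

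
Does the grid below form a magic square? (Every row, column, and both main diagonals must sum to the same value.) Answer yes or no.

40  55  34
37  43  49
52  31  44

Row 1: 40 + 55 + 34 = 129.
Row 2: 37 + 43 + 49 = 129.
Row 3: 52 + 31 + 44 = 127.
Column 1: 40 + 37 + 52 = 129.
Column 2: 55 + 43 + 31 = 129.
Column 3: 34 + 49 + 44 = 127.
Main diagonal: 40 + 43 + 44 = 127.
Anti-diagonal: 34 + 43 + 52 = 129.

No — main diagonal sums to 127 but row 2 sums to 129.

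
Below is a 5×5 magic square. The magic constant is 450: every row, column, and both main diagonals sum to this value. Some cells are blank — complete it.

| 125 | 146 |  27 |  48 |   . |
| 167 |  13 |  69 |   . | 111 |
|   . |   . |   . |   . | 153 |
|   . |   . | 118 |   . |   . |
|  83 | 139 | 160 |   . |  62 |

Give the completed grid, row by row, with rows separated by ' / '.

125 146 27 48 104 / 167 13 69 90 111 / 34 55 76 132 153 / 41 97 118 174 20 / 83 139 160 6 62

Using row 1: 125 + 146 + 27 + 48 + ? → (1,5) = 450 − 346 = 104.
Row 2 needs 450; the known cells sum to 360, so (2,4) = 90.
The remaining cell in row 5 is (5,4) = 450 − 444 = 6.
From column 3, 450 − (27 + 69 + 118 + 160) gives (3,3) = 76.
Using column 5: 104 + 111 + 153 + 62 + ? → (4,5) = 450 − 430 = 20.
Main diagonal needs 450; the known cells sum to 276, so (4,4) = 174.
Anti-diagonal must total 450; the given cells sum to 353, so (4,2) = 97.
The remaining cell in row 4 is (4,1) = 450 − 409 = 41.
Column 1: 125 + 167 + 41 + 83 + ? = 450, so (3,1) = 34.
From column 2, 450 − (146 + 13 + 97 + 139) gives (3,2) = 55.
Using column 4: 48 + 90 + 174 + 6 + ? → (3,4) = 450 − 318 = 132.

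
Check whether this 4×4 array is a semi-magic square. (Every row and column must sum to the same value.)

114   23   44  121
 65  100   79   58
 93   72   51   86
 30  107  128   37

Row 1: 114 + 23 + 44 + 121 = 302.
Row 2: 65 + 100 + 79 + 58 = 302.
Row 3: 93 + 72 + 51 + 86 = 302.
Row 4: 30 + 107 + 128 + 37 = 302.
Column 1: 114 + 65 + 93 + 30 = 302.
Column 2: 23 + 100 + 72 + 107 = 302.
Column 3: 44 + 79 + 51 + 128 = 302.
Column 4: 121 + 58 + 86 + 37 = 302.
All lines sum to 302.

Yes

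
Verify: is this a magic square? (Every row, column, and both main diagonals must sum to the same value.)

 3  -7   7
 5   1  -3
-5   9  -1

Yes

Row 1: 3 + (-7) + 7 = 3.
Row 2: 5 + 1 + (-3) = 3.
Row 3: -5 + 9 + (-1) = 3.
Column 1: 3 + 5 + (-5) = 3.
Column 2: -7 + 1 + 9 = 3.
Column 3: 7 + (-3) + (-1) = 3.
Main diagonal: 3 + 1 + (-1) = 3.
Anti-diagonal: 7 + 1 + (-5) = 3.
All lines sum to 3.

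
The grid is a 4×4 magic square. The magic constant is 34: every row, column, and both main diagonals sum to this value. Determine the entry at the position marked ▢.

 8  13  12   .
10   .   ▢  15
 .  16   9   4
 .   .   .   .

6

Row 1: 8 + 13 + 12 + ? = 34, so (1,4) = 1.
Row 3 must total 34; the given cells sum to 29, so (3,1) = 5.
Column 1 needs 34; the known cells sum to 23, so (4,1) = 11.
From column 4, 34 − (1 + 15 + 4) gives (4,4) = 14.
Main diagonal: 8 + 9 + 14 + ? = 34, so (2,2) = 3.
Anti-diagonal needs 34; the known cells sum to 28, so (2,3) = 6.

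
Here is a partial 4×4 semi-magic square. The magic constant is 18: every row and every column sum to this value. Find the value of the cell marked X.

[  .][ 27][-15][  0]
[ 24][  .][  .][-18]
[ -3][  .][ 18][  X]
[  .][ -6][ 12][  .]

15

Using row 1: 27 + (-15) + 0 + ? → (1,1) = 18 − 12 = 6.
From column 1, 18 − (6 + 24 + (-3)) gives (4,1) = -9.
Column 3: -15 + 18 + 12 + ? = 18, so (2,3) = 3.
Using row 2: 24 + 3 + (-18) + ? → (2,2) = 18 − 9 = 9.
Row 4 needs 18; the known cells sum to -3, so (4,4) = 21.
Column 2 needs 18; the known cells sum to 30, so (3,2) = -12.
Using column 4: 0 + (-18) + 21 + ? → (3,4) = 18 − 3 = 15.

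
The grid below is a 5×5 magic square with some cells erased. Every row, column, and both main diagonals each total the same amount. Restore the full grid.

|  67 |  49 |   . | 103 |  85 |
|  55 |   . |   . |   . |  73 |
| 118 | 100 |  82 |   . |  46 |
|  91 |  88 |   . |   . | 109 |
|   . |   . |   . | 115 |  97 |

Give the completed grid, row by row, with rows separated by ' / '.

Column 5 is already complete: 85 + 73 + 46 + 109 + 97 = 410, so that is the magic constant.
Row 1 needs 410; the known cells sum to 304, so (1,3) = 106.
The remaining cell in row 3 is (3,4) = 410 − 346 = 64.
Column 1: 67 + 55 + 118 + 91 + ? = 410, so (5,1) = 79.
Anti-diagonal must total 410; the given cells sum to 334, so (2,4) = 76.
Column 4: 103 + 76 + 64 + 115 + ? = 410, so (4,4) = 52.
Main diagonal needs 410; the known cells sum to 298, so (2,2) = 112.
From row 2, 410 − (55 + 112 + 76 + 73) gives (2,3) = 94.
Using row 4: 91 + 88 + 52 + 109 + ? → (4,3) = 410 − 340 = 70.
Using column 2: 49 + 112 + 100 + 88 + ? → (5,2) = 410 − 349 = 61.
Column 3 must total 410; the given cells sum to 352, so (5,3) = 58.

67 49 106 103 85 / 55 112 94 76 73 / 118 100 82 64 46 / 91 88 70 52 109 / 79 61 58 115 97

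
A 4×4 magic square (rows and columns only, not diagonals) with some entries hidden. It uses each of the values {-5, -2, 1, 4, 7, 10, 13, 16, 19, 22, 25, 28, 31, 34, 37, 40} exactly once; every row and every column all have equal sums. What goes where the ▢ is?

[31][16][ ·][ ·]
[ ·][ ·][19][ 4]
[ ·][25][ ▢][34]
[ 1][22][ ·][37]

The 16 entries sum to 280, so each line sums to 280/4 = 70.
Using row 4: 1 + 22 + 37 + ? → (4,3) = 70 − 60 = 10.
The remaining cell in column 2 is (2,2) = 70 − 63 = 7.
Using column 4: 4 + 34 + 37 + ? → (1,4) = 70 − 75 = -5.
From row 1, 70 − (31 + 16 + (-5)) gives (1,3) = 28.
Using row 2: 7 + 19 + 4 + ? → (2,1) = 70 − 30 = 40.
Column 1 needs 70; the known cells sum to 72, so (3,1) = -2.
Column 3 must total 70; the given cells sum to 57, so (3,3) = 13.

13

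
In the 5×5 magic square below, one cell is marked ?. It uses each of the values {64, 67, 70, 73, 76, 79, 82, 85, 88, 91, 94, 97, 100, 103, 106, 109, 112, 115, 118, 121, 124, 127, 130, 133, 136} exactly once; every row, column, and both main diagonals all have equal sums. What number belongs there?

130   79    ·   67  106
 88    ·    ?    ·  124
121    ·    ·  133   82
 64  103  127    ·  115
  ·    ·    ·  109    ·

The 25 entries sum to 2500, so each line sums to 2500/5 = 500.
Row 1 must total 500; the given cells sum to 382, so (1,3) = 118.
Row 4: 64 + 103 + 127 + 115 + ? = 500, so (4,4) = 91.
From column 1, 500 − (130 + 88 + 121 + 64) gives (5,1) = 97.
Column 4 needs 500; the known cells sum to 400, so (2,4) = 100.
Using column 5: 106 + 124 + 82 + 115 + ? → (5,5) = 500 − 427 = 73.
Anti-diagonal needs 500; the known cells sum to 406, so (3,3) = 94.
Row 3 needs 500; the known cells sum to 430, so (3,2) = 70.
Using main diagonal: 130 + 94 + 91 + 73 + ? → (2,2) = 500 − 388 = 112.
Row 2 must total 500; the given cells sum to 424, so (2,3) = 76.

76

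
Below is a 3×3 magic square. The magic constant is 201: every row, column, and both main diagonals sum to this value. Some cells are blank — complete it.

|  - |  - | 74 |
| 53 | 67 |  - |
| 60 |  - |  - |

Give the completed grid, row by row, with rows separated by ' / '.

Row 2: 53 + 67 + ? = 201, so (2,3) = 81.
Using column 1: 53 + 60 + ? → (1,1) = 201 − 113 = 88.
Using column 3: 74 + 81 + ? → (3,3) = 201 − 155 = 46.
Using row 1: 88 + 74 + ? → (1,2) = 201 − 162 = 39.
The remaining cell in row 3 is (3,2) = 201 − 106 = 95.

88 39 74 / 53 67 81 / 60 95 46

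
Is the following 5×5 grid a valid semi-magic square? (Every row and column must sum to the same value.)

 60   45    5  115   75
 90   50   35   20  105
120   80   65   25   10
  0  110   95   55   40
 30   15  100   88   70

Row 1: 60 + 45 + 5 + 115 + 75 = 300.
Row 2: 90 + 50 + 35 + 20 + 105 = 300.
Row 3: 120 + 80 + 65 + 25 + 10 = 300.
Row 4: 0 + 110 + 95 + 55 + 40 = 300.
Row 5: 30 + 15 + 100 + 88 + 70 = 303.
Column 1: 60 + 90 + 120 + 0 + 30 = 300.
Column 2: 45 + 50 + 80 + 110 + 15 = 300.
Column 3: 5 + 35 + 65 + 95 + 100 = 300.
Column 4: 115 + 20 + 25 + 55 + 88 = 303.
Column 5: 75 + 105 + 10 + 40 + 70 = 300.

No — column 4 sums to 303 but row 2 sums to 300.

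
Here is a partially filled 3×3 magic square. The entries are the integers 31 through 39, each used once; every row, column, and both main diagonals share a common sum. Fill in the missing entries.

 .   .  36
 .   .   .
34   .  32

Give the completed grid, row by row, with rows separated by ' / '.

The entries are 31 through 39, which sum to 315, so each line sums to 315/3 = 105.
Row 3: 34 + 32 + ? = 105, so (3,2) = 39.
Column 3 must total 105; the given cells sum to 68, so (2,3) = 37.
Anti-diagonal must total 105; the given cells sum to 70, so (2,2) = 35.
The remaining cell in row 2 is (2,1) = 105 − 72 = 33.
Column 1 needs 105; the known cells sum to 67, so (1,1) = 38.
From column 2, 105 − (35 + 39) gives (1,2) = 31.

38 31 36 / 33 35 37 / 34 39 32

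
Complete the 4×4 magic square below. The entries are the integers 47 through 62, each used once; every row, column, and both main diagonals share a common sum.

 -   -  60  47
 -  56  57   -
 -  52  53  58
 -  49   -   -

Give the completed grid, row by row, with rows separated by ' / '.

50 61 60 47 / 51 56 57 54 / 55 52 53 58 / 62 49 48 59

The entries are 47 through 62, which sum to 872, so each line sums to 872/4 = 218.
Using row 3: 52 + 53 + 58 + ? → (3,1) = 218 − 163 = 55.
Column 2 needs 218; the known cells sum to 157, so (1,2) = 61.
Using column 3: 60 + 57 + 53 + ? → (4,3) = 218 − 170 = 48.
Anti-diagonal: 47 + 57 + 52 + ? = 218, so (4,1) = 62.
Row 1: 61 + 60 + 47 + ? = 218, so (1,1) = 50.
From row 4, 218 − (62 + 49 + 48) gives (4,4) = 59.
From column 1, 218 − (50 + 55 + 62) gives (2,1) = 51.
Column 4 needs 218; the known cells sum to 164, so (2,4) = 54.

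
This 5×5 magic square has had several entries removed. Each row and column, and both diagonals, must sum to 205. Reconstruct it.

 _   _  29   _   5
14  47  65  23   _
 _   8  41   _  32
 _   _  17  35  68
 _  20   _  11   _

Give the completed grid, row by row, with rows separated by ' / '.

38 71 29 62 5 / 14 47 65 23 56 / 50 8 41 74 32 / 26 59 17 35 68 / 77 20 53 11 44

Row 2 needs 205; the known cells sum to 149, so (2,5) = 56.
From column 3, 205 − (29 + 65 + 41 + 17) gives (5,3) = 53.
Column 5 needs 205; the known cells sum to 161, so (5,5) = 44.
From main diagonal, 205 − (47 + 41 + 35 + 44) gives (1,1) = 38.
Row 5 must total 205; the given cells sum to 128, so (5,1) = 77.
The remaining cell in anti-diagonal is (4,2) = 205 − 146 = 59.
Row 4: 59 + 17 + 35 + 68 + ? = 205, so (4,1) = 26.
Using column 1: 38 + 14 + 26 + 77 + ? → (3,1) = 205 − 155 = 50.
The remaining cell in column 2 is (1,2) = 205 − 134 = 71.
Using row 1: 38 + 71 + 29 + 5 + ? → (1,4) = 205 − 143 = 62.
The remaining cell in row 3 is (3,4) = 205 − 131 = 74.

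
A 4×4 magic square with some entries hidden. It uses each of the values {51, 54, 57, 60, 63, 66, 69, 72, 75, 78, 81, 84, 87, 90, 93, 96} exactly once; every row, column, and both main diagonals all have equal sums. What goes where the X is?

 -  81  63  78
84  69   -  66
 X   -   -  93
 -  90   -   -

51

The 16 entries sum to 1176, so each line sums to 1176/4 = 294.
The remaining cell in row 1 is (1,1) = 294 − 222 = 72.
Row 2 must total 294; the given cells sum to 219, so (2,3) = 75.
Using column 2: 81 + 69 + 90 + ? → (3,2) = 294 − 240 = 54.
From column 4, 294 − (78 + 66 + 93) gives (4,4) = 57.
Main diagonal needs 294; the known cells sum to 198, so (3,3) = 96.
Anti-diagonal needs 294; the known cells sum to 207, so (4,1) = 87.
Row 3 must total 294; the given cells sum to 243, so (3,1) = 51.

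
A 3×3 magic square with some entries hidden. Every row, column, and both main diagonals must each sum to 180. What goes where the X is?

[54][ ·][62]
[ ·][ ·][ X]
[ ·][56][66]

The remaining cell in row 1 is (1,2) = 180 − 116 = 64.
Row 3 needs 180; the known cells sum to 122, so (3,1) = 58.
Column 1 needs 180; the known cells sum to 112, so (2,1) = 68.
Using column 2: 64 + 56 + ? → (2,2) = 180 − 120 = 60.
Column 3 must total 180; the given cells sum to 128, so (2,3) = 52.

52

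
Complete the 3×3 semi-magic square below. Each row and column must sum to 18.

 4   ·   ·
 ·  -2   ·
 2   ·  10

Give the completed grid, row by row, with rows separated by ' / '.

Row 3: 2 + 10 + ? = 18, so (3,2) = 6.
Using column 1: 4 + 2 + ? → (2,1) = 18 − 6 = 12.
Using column 2: -2 + 6 + ? → (1,2) = 18 − 4 = 14.
The remaining cell in row 1 is (1,3) = 18 − 18 = 0.
The remaining cell in row 2 is (2,3) = 18 − 10 = 8.

4 14 0 / 12 -2 8 / 2 6 10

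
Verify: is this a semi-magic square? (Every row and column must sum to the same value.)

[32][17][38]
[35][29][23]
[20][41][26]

Row 1: 32 + 17 + 38 = 87.
Row 2: 35 + 29 + 23 = 87.
Row 3: 20 + 41 + 26 = 87.
Column 1: 32 + 35 + 20 = 87.
Column 2: 17 + 29 + 41 = 87.
Column 3: 38 + 23 + 26 = 87.
All lines sum to 87.

Yes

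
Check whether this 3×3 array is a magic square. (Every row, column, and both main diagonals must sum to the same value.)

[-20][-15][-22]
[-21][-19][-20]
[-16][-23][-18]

Row 1: -20 + (-15) + (-22) = -57.
Row 2: -21 + (-19) + (-20) = -60.
Row 3: -16 + (-23) + (-18) = -57.
Column 1: -20 + (-21) + (-16) = -57.
Column 2: -15 + (-19) + (-23) = -57.
Column 3: -22 + (-20) + (-18) = -60.
Main diagonal: -20 + (-19) + (-18) = -57.
Anti-diagonal: -22 + (-19) + (-16) = -57.

No — row 3 sums to -57 but row 2 sums to -60.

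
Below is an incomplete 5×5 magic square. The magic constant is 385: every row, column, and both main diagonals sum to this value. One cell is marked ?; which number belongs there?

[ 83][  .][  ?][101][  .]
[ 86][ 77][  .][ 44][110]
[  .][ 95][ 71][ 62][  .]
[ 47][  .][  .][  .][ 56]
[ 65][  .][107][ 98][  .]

50

Row 2: 86 + 77 + 44 + 110 + ? = 385, so (2,3) = 68.
The remaining cell in column 1 is (3,1) = 385 − 281 = 104.
Using column 4: 101 + 44 + 62 + 98 + ? → (4,4) = 385 − 305 = 80.
Using main diagonal: 83 + 77 + 71 + 80 + ? → (5,5) = 385 − 311 = 74.
The remaining cell in row 3 is (3,5) = 385 − 332 = 53.
The remaining cell in row 5 is (5,2) = 385 − 344 = 41.
Column 5: 110 + 53 + 56 + 74 + ? = 385, so (1,5) = 92.
Using anti-diagonal: 92 + 44 + 71 + 65 + ? → (4,2) = 385 − 272 = 113.
Row 4 needs 385; the known cells sum to 296, so (4,3) = 89.
Column 2: 77 + 95 + 113 + 41 + ? = 385, so (1,2) = 59.
Column 3 needs 385; the known cells sum to 335, so (1,3) = 50.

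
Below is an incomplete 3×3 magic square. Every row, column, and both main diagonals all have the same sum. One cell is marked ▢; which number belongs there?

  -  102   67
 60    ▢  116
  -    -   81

Column 3 is complete and sums to 264; that is the magic constant.
Row 1: 102 + 67 + ? = 264, so (1,1) = 95.
Row 2: 60 + 116 + ? = 264, so (2,2) = 88.

88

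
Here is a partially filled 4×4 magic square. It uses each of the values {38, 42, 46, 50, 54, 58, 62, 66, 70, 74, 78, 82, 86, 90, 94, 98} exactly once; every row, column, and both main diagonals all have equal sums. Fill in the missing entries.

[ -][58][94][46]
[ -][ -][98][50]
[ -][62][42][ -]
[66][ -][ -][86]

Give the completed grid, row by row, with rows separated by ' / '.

The 16 entries sum to 1088, so each line sums to 1088/4 = 272.
Row 1 needs 272; the known cells sum to 198, so (1,1) = 74.
Using column 3: 94 + 98 + 42 + ? → (4,3) = 272 − 234 = 38.
Column 4 needs 272; the known cells sum to 182, so (3,4) = 90.
The remaining cell in main diagonal is (2,2) = 272 − 202 = 70.
Using row 2: 70 + 98 + 50 + ? → (2,1) = 272 − 218 = 54.
Using row 3: 62 + 42 + 90 + ? → (3,1) = 272 − 194 = 78.
Row 4 must total 272; the given cells sum to 190, so (4,2) = 82.

74 58 94 46 / 54 70 98 50 / 78 62 42 90 / 66 82 38 86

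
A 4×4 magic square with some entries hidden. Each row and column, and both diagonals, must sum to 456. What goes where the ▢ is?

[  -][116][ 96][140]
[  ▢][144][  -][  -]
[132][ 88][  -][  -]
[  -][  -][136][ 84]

92

Row 1 needs 456; the known cells sum to 352, so (1,1) = 104.
Column 2: 116 + 144 + 88 + ? = 456, so (4,2) = 108.
Main diagonal must total 456; the given cells sum to 332, so (3,3) = 124.
Using row 3: 132 + 88 + 124 + ? → (3,4) = 456 − 344 = 112.
Row 4 needs 456; the known cells sum to 328, so (4,1) = 128.
From column 1, 456 − (104 + 132 + 128) gives (2,1) = 92.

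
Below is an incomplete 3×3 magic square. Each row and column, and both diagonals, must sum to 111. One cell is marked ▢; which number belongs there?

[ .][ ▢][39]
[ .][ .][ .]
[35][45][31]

29

Using column 3: 39 + 31 + ? → (2,3) = 111 − 70 = 41.
Anti-diagonal: 39 + 35 + ? = 111, so (2,2) = 37.
Using row 2: 37 + 41 + ? → (2,1) = 111 − 78 = 33.
Using column 1: 33 + 35 + ? → (1,1) = 111 − 68 = 43.
Column 2: 37 + 45 + ? = 111, so (1,2) = 29.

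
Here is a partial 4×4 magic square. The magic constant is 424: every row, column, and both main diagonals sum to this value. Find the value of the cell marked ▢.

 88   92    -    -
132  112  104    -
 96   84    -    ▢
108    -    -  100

120

Row 2 must total 424; the given cells sum to 348, so (2,4) = 76.
Using column 2: 92 + 112 + 84 + ? → (4,2) = 424 − 288 = 136.
From main diagonal, 424 − (88 + 112 + 100) gives (3,3) = 124.
Using anti-diagonal: 104 + 84 + 108 + ? → (1,4) = 424 − 296 = 128.
Row 1 must total 424; the given cells sum to 308, so (1,3) = 116.
Row 3: 96 + 84 + 124 + ? = 424, so (3,4) = 120.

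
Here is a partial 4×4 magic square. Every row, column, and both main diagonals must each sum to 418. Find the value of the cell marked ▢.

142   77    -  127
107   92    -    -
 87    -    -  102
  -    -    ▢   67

The remaining cell in row 1 is (1,3) = 418 − 346 = 72.
The remaining cell in column 1 is (4,1) = 418 − 336 = 82.
Column 4 needs 418; the known cells sum to 296, so (2,4) = 122.
Using main diagonal: 142 + 92 + 67 + ? → (3,3) = 418 − 301 = 117.
The remaining cell in row 2 is (2,3) = 418 − 321 = 97.
From row 3, 418 − (87 + 117 + 102) gives (3,2) = 112.
Column 2 must total 418; the given cells sum to 281, so (4,2) = 137.
Column 3 needs 418; the known cells sum to 286, so (4,3) = 132.

132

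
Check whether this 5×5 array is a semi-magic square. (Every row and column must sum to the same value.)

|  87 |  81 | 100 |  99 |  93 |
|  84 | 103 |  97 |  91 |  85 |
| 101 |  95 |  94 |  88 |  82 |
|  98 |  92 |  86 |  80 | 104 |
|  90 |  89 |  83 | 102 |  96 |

Yes

Row 1: 87 + 81 + 100 + 99 + 93 = 460.
Row 2: 84 + 103 + 97 + 91 + 85 = 460.
Row 3: 101 + 95 + 94 + 88 + 82 = 460.
Row 4: 98 + 92 + 86 + 80 + 104 = 460.
Row 5: 90 + 89 + 83 + 102 + 96 = 460.
Column 1: 87 + 84 + 101 + 98 + 90 = 460.
Column 2: 81 + 103 + 95 + 92 + 89 = 460.
Column 3: 100 + 97 + 94 + 86 + 83 = 460.
Column 4: 99 + 91 + 88 + 80 + 102 = 460.
Column 5: 93 + 85 + 82 + 104 + 96 = 460.
All lines sum to 460.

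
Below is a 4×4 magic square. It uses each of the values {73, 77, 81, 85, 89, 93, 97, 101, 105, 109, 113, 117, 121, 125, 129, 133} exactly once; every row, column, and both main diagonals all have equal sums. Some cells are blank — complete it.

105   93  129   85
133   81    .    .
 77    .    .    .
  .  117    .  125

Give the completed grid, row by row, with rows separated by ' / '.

The 16 entries sum to 1648, so each line sums to 1648/4 = 412.
Column 1: 105 + 133 + 77 + ? = 412, so (4,1) = 97.
Column 2: 93 + 81 + 117 + ? = 412, so (3,2) = 121.
Main diagonal must total 412; the given cells sum to 311, so (3,3) = 101.
Anti-diagonal: 85 + 121 + 97 + ? = 412, so (2,3) = 109.
The remaining cell in row 2 is (2,4) = 412 − 323 = 89.
From row 3, 412 − (77 + 121 + 101) gives (3,4) = 113.
Row 4: 97 + 117 + 125 + ? = 412, so (4,3) = 73.

105 93 129 85 / 133 81 109 89 / 77 121 101 113 / 97 117 73 125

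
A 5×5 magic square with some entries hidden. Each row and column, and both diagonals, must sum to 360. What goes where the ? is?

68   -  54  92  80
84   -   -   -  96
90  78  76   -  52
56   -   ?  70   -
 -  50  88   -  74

82

The remaining cell in row 1 is (1,2) = 360 − 294 = 66.
The remaining cell in row 3 is (3,4) = 360 − 296 = 64.
Using column 1: 68 + 84 + 90 + 56 + ? → (5,1) = 360 − 298 = 62.
Column 5 needs 360; the known cells sum to 302, so (4,5) = 58.
From main diagonal, 360 − (68 + 76 + 70 + 74) gives (2,2) = 72.
Row 5: 62 + 50 + 88 + 74 + ? = 360, so (5,4) = 86.
Using column 2: 66 + 72 + 78 + 50 + ? → (4,2) = 360 − 266 = 94.
Column 4 must total 360; the given cells sum to 312, so (2,4) = 48.
Using row 2: 84 + 72 + 48 + 96 + ? → (2,3) = 360 − 300 = 60.
Row 4: 56 + 94 + 70 + 58 + ? = 360, so (4,3) = 82.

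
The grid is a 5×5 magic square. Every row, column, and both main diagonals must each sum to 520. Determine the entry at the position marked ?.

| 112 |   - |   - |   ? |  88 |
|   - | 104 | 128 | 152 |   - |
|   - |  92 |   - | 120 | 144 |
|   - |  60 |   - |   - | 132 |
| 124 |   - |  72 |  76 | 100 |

64

Using row 5: 124 + 72 + 76 + 100 + ? → (5,2) = 520 − 372 = 148.
Using column 2: 104 + 92 + 60 + 148 + ? → (1,2) = 520 − 404 = 116.
Using column 5: 88 + 144 + 132 + 100 + ? → (2,5) = 520 − 464 = 56.
From anti-diagonal, 520 − (88 + 152 + 60 + 124) gives (3,3) = 96.
Row 2 must total 520; the given cells sum to 440, so (2,1) = 80.
Row 3 must total 520; the given cells sum to 452, so (3,1) = 68.
The remaining cell in column 1 is (4,1) = 520 − 384 = 136.
From main diagonal, 520 − (112 + 104 + 96 + 100) gives (4,4) = 108.
The remaining cell in row 4 is (4,3) = 520 − 436 = 84.
Column 3 must total 520; the given cells sum to 380, so (1,3) = 140.
Column 4: 152 + 120 + 108 + 76 + ? = 520, so (1,4) = 64.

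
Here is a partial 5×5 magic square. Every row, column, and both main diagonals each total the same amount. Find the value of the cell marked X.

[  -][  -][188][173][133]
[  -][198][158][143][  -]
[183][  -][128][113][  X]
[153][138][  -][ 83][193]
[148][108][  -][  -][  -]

98

Anti-diagonal is complete and sums to 690; that is the magic constant.
From row 4, 690 − (153 + 138 + 83 + 193) gives (4,3) = 123.
Using column 3: 188 + 158 + 128 + 123 + ? → (5,3) = 690 − 597 = 93.
Column 4 needs 690; the known cells sum to 512, so (5,4) = 178.
The remaining cell in row 5 is (5,5) = 690 − 527 = 163.
From main diagonal, 690 − (198 + 128 + 83 + 163) gives (1,1) = 118.
From row 1, 690 − (118 + 188 + 173 + 133) gives (1,2) = 78.
Column 1: 118 + 183 + 153 + 148 + ? = 690, so (2,1) = 88.
From column 2, 690 − (78 + 198 + 138 + 108) gives (3,2) = 168.
From row 2, 690 − (88 + 198 + 158 + 143) gives (2,5) = 103.
Using row 3: 183 + 168 + 128 + 113 + ? → (3,5) = 690 − 592 = 98.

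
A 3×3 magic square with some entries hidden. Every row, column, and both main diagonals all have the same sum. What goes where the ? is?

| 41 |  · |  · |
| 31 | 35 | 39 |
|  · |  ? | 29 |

43

Main diagonal is complete and sums to 105; that is the magic constant.
Column 1: 41 + 31 + ? = 105, so (3,1) = 33.
Column 3: 39 + 29 + ? = 105, so (1,3) = 37.
Using row 1: 41 + 37 + ? → (1,2) = 105 − 78 = 27.
The remaining cell in row 3 is (3,2) = 105 − 62 = 43.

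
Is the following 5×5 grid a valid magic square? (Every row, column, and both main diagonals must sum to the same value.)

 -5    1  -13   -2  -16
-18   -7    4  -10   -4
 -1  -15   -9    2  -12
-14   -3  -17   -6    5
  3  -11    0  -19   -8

Row 1: -5 + 1 + (-13) + (-2) + (-16) = -35.
Row 2: -18 + (-7) + 4 + (-10) + (-4) = -35.
Row 3: -1 + (-15) + (-9) + 2 + (-12) = -35.
Row 4: -14 + (-3) + (-17) + (-6) + 5 = -35.
Row 5: 3 + (-11) + 0 + (-19) + (-8) = -35.
Column 1: -5 + (-18) + (-1) + (-14) + 3 = -35.
Column 2: 1 + (-7) + (-15) + (-3) + (-11) = -35.
Column 3: -13 + 4 + (-9) + (-17) + 0 = -35.
Column 4: -2 + (-10) + 2 + (-6) + (-19) = -35.
Column 5: -16 + (-4) + (-12) + 5 + (-8) = -35.
Main diagonal: -5 + (-7) + (-9) + (-6) + (-8) = -35.
Anti-diagonal: -16 + (-10) + (-9) + (-3) + 3 = -35.
All lines sum to -35.

Yes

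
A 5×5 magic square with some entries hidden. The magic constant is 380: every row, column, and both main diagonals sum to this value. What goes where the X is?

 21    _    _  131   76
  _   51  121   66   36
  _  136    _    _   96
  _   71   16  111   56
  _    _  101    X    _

46

Row 2 must total 380; the given cells sum to 274, so (2,1) = 106.
Row 4 needs 380; the known cells sum to 254, so (4,1) = 126.
Column 5 must total 380; the given cells sum to 264, so (5,5) = 116.
Main diagonal needs 380; the known cells sum to 299, so (3,3) = 81.
Using anti-diagonal: 76 + 66 + 81 + 71 + ? → (5,1) = 380 − 294 = 86.
Column 1 must total 380; the given cells sum to 339, so (3,1) = 41.
Using column 3: 121 + 81 + 16 + 101 + ? → (1,3) = 380 − 319 = 61.
The remaining cell in row 1 is (1,2) = 380 − 289 = 91.
Using row 3: 41 + 136 + 81 + 96 + ? → (3,4) = 380 − 354 = 26.
Using column 2: 91 + 51 + 136 + 71 + ? → (5,2) = 380 − 349 = 31.
The remaining cell in column 4 is (5,4) = 380 − 334 = 46.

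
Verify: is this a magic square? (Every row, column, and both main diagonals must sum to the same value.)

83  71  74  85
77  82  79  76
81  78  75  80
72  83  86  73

No — row 1 sums to 313 but row 4 sums to 314.

Row 1: 83 + 71 + 74 + 85 = 313.
Row 2: 77 + 82 + 79 + 76 = 314.
Row 3: 81 + 78 + 75 + 80 = 314.
Row 4: 72 + 83 + 86 + 73 = 314.
Column 1: 83 + 77 + 81 + 72 = 313.
Column 2: 71 + 82 + 78 + 83 = 314.
Column 3: 74 + 79 + 75 + 86 = 314.
Column 4: 85 + 76 + 80 + 73 = 314.
Main diagonal: 83 + 82 + 75 + 73 = 313.
Anti-diagonal: 85 + 79 + 78 + 72 = 314.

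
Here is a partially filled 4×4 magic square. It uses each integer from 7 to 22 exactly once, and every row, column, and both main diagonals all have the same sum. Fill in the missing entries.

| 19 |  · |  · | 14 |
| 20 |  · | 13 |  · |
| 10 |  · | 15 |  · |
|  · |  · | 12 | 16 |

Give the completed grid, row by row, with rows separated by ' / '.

19 7 18 14 / 20 8 13 17 / 10 22 15 11 / 9 21 12 16

The entries are 7 through 22, which sum to 232, so each line sums to 232/4 = 58.
From column 1, 58 − (19 + 20 + 10) gives (4,1) = 9.
Using column 3: 13 + 15 + 12 + ? → (1,3) = 58 − 40 = 18.
Main diagonal must total 58; the given cells sum to 50, so (2,2) = 8.
Anti-diagonal must total 58; the given cells sum to 36, so (3,2) = 22.
The remaining cell in row 1 is (1,2) = 58 − 51 = 7.
Row 2 needs 58; the known cells sum to 41, so (2,4) = 17.
Row 3: 10 + 22 + 15 + ? = 58, so (3,4) = 11.
Row 4 must total 58; the given cells sum to 37, so (4,2) = 21.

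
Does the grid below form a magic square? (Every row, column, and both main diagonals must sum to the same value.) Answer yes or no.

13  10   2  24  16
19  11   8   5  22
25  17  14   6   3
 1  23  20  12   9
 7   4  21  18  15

Yes

Row 1: 13 + 10 + 2 + 24 + 16 = 65.
Row 2: 19 + 11 + 8 + 5 + 22 = 65.
Row 3: 25 + 17 + 14 + 6 + 3 = 65.
Row 4: 1 + 23 + 20 + 12 + 9 = 65.
Row 5: 7 + 4 + 21 + 18 + 15 = 65.
Column 1: 13 + 19 + 25 + 1 + 7 = 65.
Column 2: 10 + 11 + 17 + 23 + 4 = 65.
Column 3: 2 + 8 + 14 + 20 + 21 = 65.
Column 4: 24 + 5 + 6 + 12 + 18 = 65.
Column 5: 16 + 22 + 3 + 9 + 15 = 65.
Main diagonal: 13 + 11 + 14 + 12 + 15 = 65.
Anti-diagonal: 16 + 5 + 14 + 23 + 7 = 65.
All lines sum to 65.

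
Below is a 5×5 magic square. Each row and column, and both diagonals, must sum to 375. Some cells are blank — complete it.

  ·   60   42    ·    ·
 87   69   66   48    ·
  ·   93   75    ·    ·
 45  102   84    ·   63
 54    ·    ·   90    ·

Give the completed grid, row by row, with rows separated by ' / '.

78 60 42 99 96 / 87 69 66 48 105 / 111 93 75 57 39 / 45 102 84 81 63 / 54 51 108 90 72

From row 2, 375 − (87 + 69 + 66 + 48) gives (2,5) = 105.
Row 4 must total 375; the given cells sum to 294, so (4,4) = 81.
From column 2, 375 − (60 + 69 + 93 + 102) gives (5,2) = 51.
The remaining cell in column 3 is (5,3) = 375 − 267 = 108.
Anti-diagonal: 48 + 75 + 102 + 54 + ? = 375, so (1,5) = 96.
From row 5, 375 − (54 + 51 + 108 + 90) gives (5,5) = 72.
The remaining cell in column 5 is (3,5) = 375 − 336 = 39.
Using main diagonal: 69 + 75 + 81 + 72 + ? → (1,1) = 375 − 297 = 78.
From row 1, 375 − (78 + 60 + 42 + 96) gives (1,4) = 99.
Column 1 needs 375; the known cells sum to 264, so (3,1) = 111.
Using column 4: 99 + 48 + 81 + 90 + ? → (3,4) = 375 − 318 = 57.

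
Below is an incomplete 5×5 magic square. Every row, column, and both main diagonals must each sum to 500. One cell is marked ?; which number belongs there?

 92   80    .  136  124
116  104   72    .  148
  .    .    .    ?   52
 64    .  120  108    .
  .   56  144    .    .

84

Row 1: 92 + 80 + 136 + 124 + ? = 500, so (1,3) = 68.
Using row 2: 116 + 104 + 72 + 148 + ? → (2,4) = 500 − 440 = 60.
Column 3 must total 500; the given cells sum to 404, so (3,3) = 96.
Main diagonal needs 500; the known cells sum to 400, so (5,5) = 100.
Using column 5: 124 + 148 + 52 + 100 + ? → (4,5) = 500 − 424 = 76.
Using row 4: 64 + 120 + 108 + 76 + ? → (4,2) = 500 − 368 = 132.
From column 2, 500 − (80 + 104 + 132 + 56) gives (3,2) = 128.
Using anti-diagonal: 124 + 60 + 96 + 132 + ? → (5,1) = 500 − 412 = 88.
Row 5 must total 500; the given cells sum to 388, so (5,4) = 112.
From column 1, 500 − (92 + 116 + 64 + 88) gives (3,1) = 140.
From column 4, 500 − (136 + 60 + 108 + 112) gives (3,4) = 84.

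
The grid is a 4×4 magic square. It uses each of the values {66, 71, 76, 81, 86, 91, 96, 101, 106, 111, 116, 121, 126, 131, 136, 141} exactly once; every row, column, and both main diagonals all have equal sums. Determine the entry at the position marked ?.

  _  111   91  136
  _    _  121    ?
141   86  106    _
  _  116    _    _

The 16 entries sum to 1656, so each line sums to 1656/4 = 414.
Using row 1: 111 + 91 + 136 + ? → (1,1) = 414 − 338 = 76.
Row 3 needs 414; the known cells sum to 333, so (3,4) = 81.
From column 2, 414 − (111 + 86 + 116) gives (2,2) = 101.
The remaining cell in column 3 is (4,3) = 414 − 318 = 96.
Main diagonal needs 414; the known cells sum to 283, so (4,4) = 131.
The remaining cell in anti-diagonal is (4,1) = 414 − 343 = 71.
The remaining cell in column 1 is (2,1) = 414 − 288 = 126.
Column 4: 136 + 81 + 131 + ? = 414, so (2,4) = 66.

66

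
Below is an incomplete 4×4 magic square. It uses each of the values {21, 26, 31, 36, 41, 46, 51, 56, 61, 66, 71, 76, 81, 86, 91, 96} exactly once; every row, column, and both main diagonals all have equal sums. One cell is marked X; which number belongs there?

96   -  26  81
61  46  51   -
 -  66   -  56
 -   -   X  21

The 16 entries sum to 936, so each line sums to 936/4 = 234.
Row 1 needs 234; the known cells sum to 203, so (1,2) = 31.
From row 2, 234 − (61 + 46 + 51) gives (2,4) = 76.
From column 2, 234 − (31 + 46 + 66) gives (4,2) = 91.
The remaining cell in main diagonal is (3,3) = 234 − 163 = 71.
Anti-diagonal must total 234; the given cells sum to 198, so (4,1) = 36.
The remaining cell in row 3 is (3,1) = 234 − 193 = 41.
From row 4, 234 − (36 + 91 + 21) gives (4,3) = 86.

86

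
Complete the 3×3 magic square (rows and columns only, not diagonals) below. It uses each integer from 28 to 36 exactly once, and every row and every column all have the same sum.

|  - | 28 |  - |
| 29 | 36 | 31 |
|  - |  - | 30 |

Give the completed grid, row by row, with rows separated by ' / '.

33 28 35 / 29 36 31 / 34 32 30

The entries are 28 through 36, which sum to 288, so each line sums to 288/3 = 96.
Column 2 must total 96; the given cells sum to 64, so (3,2) = 32.
Column 3 needs 96; the known cells sum to 61, so (1,3) = 35.
Row 1 needs 96; the known cells sum to 63, so (1,1) = 33.
Row 3 must total 96; the given cells sum to 62, so (3,1) = 34.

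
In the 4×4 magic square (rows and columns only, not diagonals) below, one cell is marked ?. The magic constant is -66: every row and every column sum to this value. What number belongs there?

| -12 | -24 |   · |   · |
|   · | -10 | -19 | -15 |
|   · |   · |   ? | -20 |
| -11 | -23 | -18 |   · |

-16

The remaining cell in row 2 is (2,1) = -66 − (-44) = -22.
From row 4, -66 − (-11 + (-23) + (-18)) gives (4,4) = -14.
Column 1 must total -66; the given cells sum to -45, so (3,1) = -21.
Column 2 must total -66; the given cells sum to -57, so (3,2) = -9.
From column 4, -66 − (-15 + (-20) + (-14)) gives (1,4) = -17.
Row 1 needs -66; the known cells sum to -53, so (1,3) = -13.
Row 3: -21 + (-9) + (-20) + ? = -66, so (3,3) = -16.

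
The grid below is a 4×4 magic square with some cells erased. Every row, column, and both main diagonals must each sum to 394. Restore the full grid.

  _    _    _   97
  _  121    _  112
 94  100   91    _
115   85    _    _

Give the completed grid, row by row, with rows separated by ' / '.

Row 3 needs 394; the known cells sum to 285, so (3,4) = 109.
The remaining cell in column 2 is (1,2) = 394 − 306 = 88.
The remaining cell in column 4 is (4,4) = 394 − 318 = 76.
The remaining cell in main diagonal is (1,1) = 394 − 288 = 106.
Anti-diagonal must total 394; the given cells sum to 312, so (2,3) = 82.
From row 1, 394 − (106 + 88 + 97) gives (1,3) = 103.
From row 2, 394 − (121 + 82 + 112) gives (2,1) = 79.
From row 4, 394 − (115 + 85 + 76) gives (4,3) = 118.

106 88 103 97 / 79 121 82 112 / 94 100 91 109 / 115 85 118 76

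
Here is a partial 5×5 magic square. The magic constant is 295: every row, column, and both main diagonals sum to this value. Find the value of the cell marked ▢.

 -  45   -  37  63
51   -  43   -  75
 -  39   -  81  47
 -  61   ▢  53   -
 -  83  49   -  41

The remaining cell in column 2 is (2,2) = 295 − 228 = 67.
Column 5: 63 + 75 + 47 + 41 + ? = 295, so (4,5) = 69.
Row 2 needs 295; the known cells sum to 236, so (2,4) = 59.
The remaining cell in column 4 is (5,4) = 295 − 230 = 65.
The remaining cell in row 5 is (5,1) = 295 − 238 = 57.
Anti-diagonal: 63 + 59 + 61 + 57 + ? = 295, so (3,3) = 55.
From row 3, 295 − (39 + 55 + 81 + 47) gives (3,1) = 73.
The remaining cell in main diagonal is (1,1) = 295 − 216 = 79.
Row 1: 79 + 45 + 37 + 63 + ? = 295, so (1,3) = 71.
Column 1 must total 295; the given cells sum to 260, so (4,1) = 35.
From column 3, 295 − (71 + 43 + 55 + 49) gives (4,3) = 77.

77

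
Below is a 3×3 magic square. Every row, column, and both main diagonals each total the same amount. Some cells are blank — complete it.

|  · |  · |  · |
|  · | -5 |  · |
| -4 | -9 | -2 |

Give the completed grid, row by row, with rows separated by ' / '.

-8 -1 -6 / -3 -5 -7 / -4 -9 -2

Row 3 is already complete: -4 + -9 + -2 = -15, so that is the magic constant.
From column 2, -15 − (-5 + (-9)) gives (1,2) = -1.
From main diagonal, -15 − (-5 + (-2)) gives (1,1) = -8.
Anti-diagonal needs -15; the known cells sum to -9, so (1,3) = -6.
From column 1, -15 − (-8 + (-4)) gives (2,1) = -3.
Column 3: -6 + (-2) + ? = -15, so (2,3) = -7.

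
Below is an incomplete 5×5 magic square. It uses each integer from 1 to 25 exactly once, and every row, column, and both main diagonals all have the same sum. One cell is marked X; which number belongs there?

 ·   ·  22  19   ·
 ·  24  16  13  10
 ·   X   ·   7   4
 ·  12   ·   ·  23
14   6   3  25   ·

18

The entries are 1 through 25, which sum to 325, so each line sums to 325/5 = 65.
The remaining cell in row 2 is (2,1) = 65 − 63 = 2.
Row 5 must total 65; the given cells sum to 48, so (5,5) = 17.
The remaining cell in column 4 is (4,4) = 65 − 64 = 1.
The remaining cell in column 5 is (1,5) = 65 − 54 = 11.
Anti-diagonal: 11 + 13 + 12 + 14 + ? = 65, so (3,3) = 15.
Column 3 needs 65; the known cells sum to 56, so (4,3) = 9.
Main diagonal must total 65; the given cells sum to 57, so (1,1) = 8.
The remaining cell in row 1 is (1,2) = 65 − 60 = 5.
Row 4 needs 65; the known cells sum to 45, so (4,1) = 20.
Column 1 needs 65; the known cells sum to 44, so (3,1) = 21.
From column 2, 65 − (5 + 24 + 12 + 6) gives (3,2) = 18.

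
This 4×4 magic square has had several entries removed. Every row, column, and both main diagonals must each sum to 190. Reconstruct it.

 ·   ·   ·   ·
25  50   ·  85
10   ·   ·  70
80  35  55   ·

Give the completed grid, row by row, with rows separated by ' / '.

Using row 2: 25 + 50 + 85 + ? → (2,3) = 190 − 160 = 30.
The remaining cell in row 4 is (4,4) = 190 − 170 = 20.
Column 1 must total 190; the given cells sum to 115, so (1,1) = 75.
The remaining cell in column 4 is (1,4) = 190 − 175 = 15.
Main diagonal needs 190; the known cells sum to 145, so (3,3) = 45.
The remaining cell in anti-diagonal is (3,2) = 190 − 125 = 65.
Column 2: 50 + 65 + 35 + ? = 190, so (1,2) = 40.
Column 3 needs 190; the known cells sum to 130, so (1,3) = 60.

75 40 60 15 / 25 50 30 85 / 10 65 45 70 / 80 35 55 20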